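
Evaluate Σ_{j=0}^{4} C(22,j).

9109

1 + 22 + 231 + 1540 + 7315 = 9109.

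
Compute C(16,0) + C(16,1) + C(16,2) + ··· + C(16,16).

65536

Setting x = 1 in (1+x)^16 gives Σ C(16,r) = 2^16 = 65536.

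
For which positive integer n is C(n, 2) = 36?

9

n(n−1)/2 = 36 ⇒ n(n−1) = 72. Since 9·8 = 72, n = 9.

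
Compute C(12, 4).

495

C(12,4) = (12·11·10·9) / 4! = 11880 / 24 = 495.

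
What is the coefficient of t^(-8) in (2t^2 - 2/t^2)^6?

General term: C(6,j)·(2t^2)^j·(-2/t^2)^(6-j), with t-exponent 2j − 2(6−j) = 4j − 12.
Set 4j − 12 = -8: j = 1.
C(6,1) = 6; 2^1 = 2; (-2)^5 = -32.
Coefficient = 6 · 2 · (-32) = -384.

-384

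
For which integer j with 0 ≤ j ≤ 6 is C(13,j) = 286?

C(13,j) increases on 0 ≤ j ≤ 6. C(13,2) = 78 and C(13,3) = 286, so j = 3.

3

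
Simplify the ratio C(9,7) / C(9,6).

3/7

C(n,k+1)/C(n,k) = (n−k)/(k+1) = (9−6)/(6+1) = 3/7.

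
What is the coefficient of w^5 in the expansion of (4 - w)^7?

-336

The general term is C(7,j)·(4)^j·(-w)^(7-j); the w^5 term has j = 2.
C(7,2) = 21.
Coefficient = C(7,2) · 4^2 · (-1)^5 = 21 · 16 · (-1) = -336.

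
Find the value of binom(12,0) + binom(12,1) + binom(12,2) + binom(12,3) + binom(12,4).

794

1 + 12 + 66 + 220 + 495 = 794.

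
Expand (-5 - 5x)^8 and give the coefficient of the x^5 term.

The general term is C(8,j)·(-5)^j·(-5x)^(8-j); the x^5 term has j = 3.
C(8,3) = 56.
Coefficient = C(8,3) · (-5)^3 · (-5)^5 = 56 · (-125) · (-3125) = 21875000.

21875000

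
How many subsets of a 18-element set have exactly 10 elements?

43758

Choose the 10 positions: C(18,10) = 43758.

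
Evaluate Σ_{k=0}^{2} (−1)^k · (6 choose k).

10

The partial alternating sum Σ_{k=0}^{2} (−1)^k C(6,k) = (−1)^2 C(5,2) = 10.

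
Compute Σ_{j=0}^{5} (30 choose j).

174437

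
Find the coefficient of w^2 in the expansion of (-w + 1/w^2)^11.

165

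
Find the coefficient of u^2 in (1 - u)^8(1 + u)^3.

Coefficient of u^2 = Σ_{j} C(8,j)·(-1)^j·C(3,2-j)·1^(2-j) for j from 0 to 2.
= 3 + (-24) + 28 = 7.

7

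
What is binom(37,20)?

C(37,20) = C(37,17) by symmetry.
C(37,17) = (37·36·35·34·33·32·31·30·29·28·27·26·25·24·23·22·21) / 17! = 5657339689378493276160000 / 355687428096000 = 15905368710.

15905368710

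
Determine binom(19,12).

C(19,12) = C(19,7) by symmetry.
C(19,7) = (19·18·17·16·15·14·13) / 7! = 253955520 / 5040 = 50388.

50388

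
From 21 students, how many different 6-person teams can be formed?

54264

This is C(21,6) = 54264.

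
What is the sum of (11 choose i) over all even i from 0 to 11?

Even-i terms of row 11 sum to 2^10 = 1024.

1024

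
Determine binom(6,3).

20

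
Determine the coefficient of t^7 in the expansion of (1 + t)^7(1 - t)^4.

-6

Coefficient of t^7 = Σ_{j} C(7,j)·1^j·C(4,7-j)·(-1)^(7-j) for j from 3 to 7.
= 35 + (-140) + 126 + (-28) + 1 = -6.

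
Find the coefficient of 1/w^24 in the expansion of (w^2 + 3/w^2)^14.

22320522

General term: C(14,j)·(w^2)^j·(3/w^2)^(14-j), with w-exponent 2j − 2(14−j) = 4j − 28.
Set 4j − 28 = -24: j = 1.
C(14,1) = 14; 1^1 = 1; 3^13 = 1594323.
Coefficient = 14 · 1 · 1594323 = 22320522.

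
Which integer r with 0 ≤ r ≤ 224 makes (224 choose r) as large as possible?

C(224,r) is maximized at r = 224/2 = 112.

112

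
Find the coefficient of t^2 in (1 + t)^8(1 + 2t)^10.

368

Coefficient of t^2 = Σ_{j} C(8,j)·1^j·C(10,2-j)·2^(2-j) for j from 0 to 2.
= 180 + 160 + 28 = 368.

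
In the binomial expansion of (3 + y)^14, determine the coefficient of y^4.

59108049

The general term is C(14,j)·(3)^j·(y)^(14-j); the y^4 term has j = 10.
C(14,10) = 1001.
Coefficient = C(14,10) · 3^10 = 1001 · 59049 = 59108049.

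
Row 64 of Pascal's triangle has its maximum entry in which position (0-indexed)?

C(64,r) is maximized at r = 64/2 = 32.

32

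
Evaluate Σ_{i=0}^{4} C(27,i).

1 + 27 + 351 + 2925 + 17550 = 20854.

20854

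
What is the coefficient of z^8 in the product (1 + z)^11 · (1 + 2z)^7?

494681

Coefficient of z^8 = Σ_{j} C(11,j)·1^j·C(7,8-j)·2^(8-j) for j from 1 to 8.
= 1408 + 24640 + 110880 + 184800 + 129360 + 38808 + 4620 + 165 = 494681.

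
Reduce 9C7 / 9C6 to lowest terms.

C(n,k+1)/C(n,k) = (n−k)/(k+1) = (9−6)/(6+1) = 3/7.

3/7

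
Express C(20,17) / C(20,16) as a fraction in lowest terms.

4/17

C(n,k+1)/C(n,k) = (n−k)/(k+1) = (20−16)/(16+1) = 4/17.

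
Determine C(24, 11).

C(24,11) = (24·23·22·21·20·19·18·17·16·15·14) / 11! = 99638080819200 / 39916800 = 2496144.

2496144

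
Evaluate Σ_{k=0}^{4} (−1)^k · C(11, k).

210

The partial alternating sum Σ_{k=0}^{4} (−1)^k C(11,k) = (−1)^4 C(10,4) = 210.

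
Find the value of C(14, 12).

C(14,12) = C(14,2) by symmetry.
C(14,2) = (14·13) / 2! = 182 / 2 = 91.

91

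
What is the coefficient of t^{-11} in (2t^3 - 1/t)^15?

30

General term: C(15,j)·(2t^3)^j·(-1/t)^(15-j), with t-exponent 3j − 1(15−j) = 4j − 15.
Set 4j − 15 = -11: j = 1.
C(15,1) = 15; 2^1 = 2; (-1)^14 = 1.
Coefficient = 15 · 2 · 1 = 30.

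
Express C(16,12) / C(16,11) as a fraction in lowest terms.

C(n,k+1)/C(n,k) = (n−k)/(k+1) = (16−11)/(11+1) = 5/12.

5/12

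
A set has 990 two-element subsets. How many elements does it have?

n(n−1)/2 = 990 ⇒ n(n−1) = 1980. Since 45·44 = 1980, n = 45.

45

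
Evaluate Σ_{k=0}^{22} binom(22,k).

4194304

Setting x = 1 in (1+x)^22 gives Σ C(22,k) = 2^22 = 4194304.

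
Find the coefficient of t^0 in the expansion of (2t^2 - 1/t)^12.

7920

General term: C(12,j)·(2t^2)^j·(-1/t)^(12-j), with t-exponent 2j − 1(12−j) = 3j − 12.
Set 3j − 12 = 0: j = 4.
C(12,4) = 495; 2^4 = 16; (-1)^8 = 1.
Coefficient = 495 · 16 · 1 = 7920.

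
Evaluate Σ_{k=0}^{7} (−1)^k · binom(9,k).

The partial alternating sum Σ_{k=0}^{7} (−1)^k C(9,k) = (−1)^7 C(8,7) = -8.

-8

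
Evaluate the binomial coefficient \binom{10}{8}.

C(10,8) = C(10,2) by symmetry.
C(10,2) = (10·9) / 2! = 90 / 2 = 45.

45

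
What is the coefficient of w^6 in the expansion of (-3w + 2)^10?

The general term is C(10,j)·(-3w)^j·(2)^(10-j); the w^6 term has j = 6.
C(10,6) = 210.
Coefficient = C(10,6) · (-3)^6 · 2^4 = 210 · 729 · 16 = 2449440.

2449440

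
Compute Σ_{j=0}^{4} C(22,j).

1 + 22 + 231 + 1540 + 7315 = 9109.

9109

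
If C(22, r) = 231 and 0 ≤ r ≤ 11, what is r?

C(22,r) increases on 0 ≤ r ≤ 11. C(22,1) = 22 and C(22,2) = 231, so r = 2.

2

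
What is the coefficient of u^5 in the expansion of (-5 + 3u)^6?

The general term is C(6,j)·(-5)^j·(3u)^(6-j); the u^5 term has j = 1.
C(6,1) = 6.
Coefficient = C(6,1) · (-5)^1 · 3^5 = 6 · (-5) · 243 = -7290.

-7290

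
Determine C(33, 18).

1037158320

C(33,18) = C(33,15) by symmetry.
C(33,15) = (33·32·31·30·29·28·27·26·25·24·23·22·21·20·19) / 15! = 1356265350621941760000 / 1307674368000 = 1037158320.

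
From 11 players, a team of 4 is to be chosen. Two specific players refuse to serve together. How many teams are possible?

294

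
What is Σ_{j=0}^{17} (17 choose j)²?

Σ C(17,j)² is the coefficient of x^17 in (1+x)^17(1+x)^17 = (1+x)^34, i.e. C(34,17) = 2333606220.

2333606220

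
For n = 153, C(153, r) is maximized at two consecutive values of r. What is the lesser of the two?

76

For odd n = 153, C(153,r) peaks at r = (n−1)/2 and (n+1)/2; the lesser is 76.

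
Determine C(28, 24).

C(28,24) = C(28,4) by symmetry.
C(28,4) = (28·27·26·25) / 4! = 491400 / 24 = 20475.

20475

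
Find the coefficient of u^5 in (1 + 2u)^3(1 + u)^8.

1372

Coefficient of u^5 = Σ_{j} C(3,j)·2^j·C(8,5-j)·1^(5-j) for j from 0 to 3.
= 56 + 420 + 672 + 224 = 1372.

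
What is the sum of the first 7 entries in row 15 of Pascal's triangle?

1 + 15 + 105 + 455 + 1365 + 3003 + 5005 = 9949.

9949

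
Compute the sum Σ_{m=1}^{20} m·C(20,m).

10485760

Since m·C(20,m) = 20·C(19,m−1), the sum is 20·2^19 = 20·524288 = 10485760.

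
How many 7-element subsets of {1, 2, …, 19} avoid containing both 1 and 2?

All 7-subsets: C(19,7) = 50388. Those containing both fixed elements: C(17,5) = 6188.
50388 − 6188 = 44200.

44200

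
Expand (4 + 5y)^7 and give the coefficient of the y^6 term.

437500

The general term is C(7,j)·(4)^j·(5y)^(7-j); the y^6 term has j = 1.
C(7,1) = 7.
Coefficient = C(7,1) · 4^1 · 5^6 = 7 · 4 · 15625 = 437500.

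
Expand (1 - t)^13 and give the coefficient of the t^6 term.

The general term is C(13,j)·(1)^j·(-t)^(13-j); the t^6 term has j = 7.
C(13,7) = 1716.
Coefficient = C(13,7) = 1716.

1716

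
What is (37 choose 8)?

38608020

C(37,8) = (37·36·35·34·33·32·31·30) / 8! = 1556675366400 / 40320 = 38608020.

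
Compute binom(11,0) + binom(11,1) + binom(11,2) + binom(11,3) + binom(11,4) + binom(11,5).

1024

1 + 11 + 55 + 165 + 330 + 462 = 1024.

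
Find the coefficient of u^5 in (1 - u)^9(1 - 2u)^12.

Coefficient of u^5 = Σ_{j} C(9,j)·(-1)^j·C(12,5-j)·(-2)^(5-j) for j from 0 to 5.
= (-25344) + (-71280) + (-63360) + (-22176) + (-3024) + (-126) = -185310.

-185310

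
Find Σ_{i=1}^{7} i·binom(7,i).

Differentiating (1+x)^7 and setting x=1: Σ i·C(7,i) = 7·2^6 = 448.

448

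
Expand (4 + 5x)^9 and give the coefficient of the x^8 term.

14062500

The general term is C(9,j)·(4)^j·(5x)^(9-j); the x^8 term has j = 1.
C(9,1) = 9.
Coefficient = C(9,1) · 4^1 · 5^8 = 9 · 4 · 390625 = 14062500.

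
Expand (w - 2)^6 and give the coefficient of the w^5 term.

-12

The general term is C(6,j)·(w)^j·(-2)^(6-j); the w^5 term has j = 5.
C(6,5) = 6.
Coefficient = C(6,5) · (-2)^1 = 6 · (-2) = -12.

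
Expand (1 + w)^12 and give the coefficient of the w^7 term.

792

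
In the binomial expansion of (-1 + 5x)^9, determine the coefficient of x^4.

-78750

The general term is C(9,j)·(-1)^j·(5x)^(9-j); the x^4 term has j = 5.
C(9,5) = 126.
Coefficient = C(9,5) · (-1)^5 · 5^4 = 126 · (-1) · 625 = -78750.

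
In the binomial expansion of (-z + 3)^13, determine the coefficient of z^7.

-1250964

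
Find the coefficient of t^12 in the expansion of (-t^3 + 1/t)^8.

General term: C(8,j)·(-t^3)^j·(1/t)^(8-j), with t-exponent 3j − 1(8−j) = 4j − 8.
Set 4j − 8 = 12: j = 5.
C(8,5) = 56; (-1)^5 = -1; 1^3 = 1.
Coefficient = 56 · (-1) · 1 = -56.

-56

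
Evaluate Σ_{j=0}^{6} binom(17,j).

1 + 17 + 136 + 680 + 2380 + 6188 + 12376 = 21778.

21778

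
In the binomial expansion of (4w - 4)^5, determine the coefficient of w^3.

The general term is C(5,j)·(4w)^j·(-4)^(5-j); the w^3 term has j = 3.
C(5,3) = 10.
Coefficient = C(5,3) · 4^3 · (-4)^2 = 10 · 64 · 16 = 10240.

10240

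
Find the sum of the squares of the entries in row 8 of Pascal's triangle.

By Vandermonde's identity, Σ C(8,k)² = C(16,8) = 12870.

12870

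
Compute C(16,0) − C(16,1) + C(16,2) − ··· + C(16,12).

455

The partial alternating sum Σ_{k=0}^{12} (−1)^k C(16,k) = (−1)^12 C(15,12) = 455.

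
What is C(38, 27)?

C(38,27) = C(38,11) by symmetry.
C(38,11) = (38·37·36·35·34·33·32·31·30·29·28) / 11! = 48032775105638400 / 39916800 = 1203322288.

1203322288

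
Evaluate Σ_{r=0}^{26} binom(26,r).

67108864

Setting x = 1 in (1+x)^26 gives Σ C(26,r) = 2^26 = 67108864.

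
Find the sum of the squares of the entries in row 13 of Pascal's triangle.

10400600

By Vandermonde's identity, Σ C(13,r)² = C(26,13) = 10400600.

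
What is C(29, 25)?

23751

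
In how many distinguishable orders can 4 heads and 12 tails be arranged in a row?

1820

Choose positions for the heads: C(16,4) = 1820.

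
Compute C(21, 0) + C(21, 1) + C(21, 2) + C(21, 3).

1562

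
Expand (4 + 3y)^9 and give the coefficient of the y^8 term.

236196

The general term is C(9,j)·(4)^j·(3y)^(9-j); the y^8 term has j = 1.
C(9,1) = 9.
Coefficient = C(9,1) · 4^1 · 3^8 = 9 · 4 · 6561 = 236196.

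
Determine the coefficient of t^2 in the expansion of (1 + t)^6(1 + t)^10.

(1 + t)^6(1 + t)^10 = (1 + t)^16, so the coefficient of t^2 is C(16,2)·1^2 = 120·1 = 120.

120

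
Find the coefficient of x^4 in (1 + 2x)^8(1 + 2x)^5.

(1 + 2x)^8(1 + 2x)^5 = (1 + 2x)^13, so the coefficient of x^4 is C(13,4)·2^4 = 715·16 = 11440.

11440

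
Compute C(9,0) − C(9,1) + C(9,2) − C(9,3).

-56

The partial alternating sum Σ_{k=0}^{3} (−1)^k C(9,k) = (−1)^3 C(8,3) = -56.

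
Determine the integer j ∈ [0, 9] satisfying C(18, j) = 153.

2

C(18,j) increases on 0 ≤ j ≤ 9. C(18,1) = 18 and C(18,2) = 153, so j = 2.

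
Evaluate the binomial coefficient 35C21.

2319959400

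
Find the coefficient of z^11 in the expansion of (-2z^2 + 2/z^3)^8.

General term: C(8,j)·(-2z^2)^j·(2/z^3)^(8-j), with z-exponent 2j − 3(8−j) = 5j − 24.
Set 5j − 24 = 11: j = 7.
C(8,7) = 8; (-2)^7 = -128; 2^1 = 2.
Coefficient = 8 · (-128) · 2 = -2048.

-2048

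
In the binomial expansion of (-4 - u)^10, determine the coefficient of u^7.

7680

The general term is C(10,j)·(-4)^j·(-u)^(10-j); the u^7 term has j = 3.
C(10,3) = 120.
Coefficient = C(10,3) · (-4)^3 · (-1)^7 = 120 · (-64) · (-1) = 7680.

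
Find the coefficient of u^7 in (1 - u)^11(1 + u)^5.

-110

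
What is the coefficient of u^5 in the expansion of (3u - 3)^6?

The general term is C(6,j)·(3u)^j·(-3)^(6-j); the u^5 term has j = 5.
C(6,5) = 6.
Coefficient = C(6,5) · 3^5 · (-3)^1 = 6 · 243 · (-3) = -4374.

-4374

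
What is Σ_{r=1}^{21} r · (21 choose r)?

Since r·C(21,r) = 21·C(20,r−1), the sum is 21·2^20 = 21·1048576 = 22020096.

22020096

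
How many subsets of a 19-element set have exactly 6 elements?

Choose the 6 positions: C(19,6) = 27132.

27132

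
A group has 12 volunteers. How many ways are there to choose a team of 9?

220

This is C(12,9) = 220.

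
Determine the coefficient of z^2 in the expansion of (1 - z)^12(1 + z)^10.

-9

Coefficient of z^2 = Σ_{j} C(12,j)·(-1)^j·C(10,2-j)·1^(2-j) for j from 0 to 2.
= 45 + (-120) + 66 = -9.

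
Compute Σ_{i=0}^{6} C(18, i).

31180

1 + 18 + 153 + 816 + 3060 + 8568 + 18564 = 31180.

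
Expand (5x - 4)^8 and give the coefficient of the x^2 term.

2867200

The general term is C(8,j)·(5x)^j·(-4)^(8-j); the x^2 term has j = 2.
C(8,2) = 28.
Coefficient = C(8,2) · 5^2 · (-4)^6 = 28 · 25 · 4096 = 2867200.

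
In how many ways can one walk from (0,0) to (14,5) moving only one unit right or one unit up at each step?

11628

Each path is a sequence of 19 steps with 14 rights: C(19,14) = 11628.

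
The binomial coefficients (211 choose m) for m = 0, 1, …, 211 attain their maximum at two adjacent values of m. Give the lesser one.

105

For odd n = 211, C(211,m) peaks at m = (n−1)/2 and (n+1)/2; the lesser is 105.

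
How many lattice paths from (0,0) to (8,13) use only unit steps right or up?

203490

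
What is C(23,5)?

33649

C(23,5) = (23·22·21·20·19) / 5! = 4037880 / 120 = 33649.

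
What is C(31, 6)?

736281

C(31,6) = (31·30·29·28·27·26) / 6! = 530122320 / 720 = 736281.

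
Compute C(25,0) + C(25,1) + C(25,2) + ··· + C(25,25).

33554432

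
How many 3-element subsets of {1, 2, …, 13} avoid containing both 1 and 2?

275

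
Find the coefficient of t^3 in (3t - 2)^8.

The general term is C(8,j)·(3t)^j·(-2)^(8-j); the t^3 term has j = 3.
C(8,3) = 56.
Coefficient = C(8,3) · 3^3 · (-2)^5 = 56 · 27 · (-32) = -48384.

-48384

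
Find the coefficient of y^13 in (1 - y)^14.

-14

The general term is C(14,j)·(1)^j·(-y)^(14-j); the y^13 term has j = 1.
C(14,1) = 14.
Coefficient = C(14,1) · (-1)^13 = 14 · (-1) = -14.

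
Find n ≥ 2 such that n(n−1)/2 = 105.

15

n(n−1)/2 = 105 ⇒ n(n−1) = 210. Since 15·14 = 210, n = 15.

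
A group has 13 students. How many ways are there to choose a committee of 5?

1287

This is C(13,5) = 1287.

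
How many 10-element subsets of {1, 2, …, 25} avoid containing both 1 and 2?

2778446

All 10-subsets: C(25,10) = 3268760. Those containing both fixed elements: C(23,8) = 490314.
3268760 − 490314 = 2778446.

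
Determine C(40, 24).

62852101650

C(40,24) = C(40,16) by symmetry.
C(40,16) = (40·39·38·37·36·35·34·33·32·31·30·29·28·27·26·25) / 16! = 1315041316842168115200000 / 20922789888000 = 62852101650.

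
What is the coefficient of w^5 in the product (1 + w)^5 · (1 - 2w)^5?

-81

Coefficient of w^5 = Σ_{j} C(5,j)·1^j·C(5,5-j)·(-2)^(5-j) for j from 0 to 5.
= (-32) + 400 + (-800) + 400 + (-50) + 1 = -81.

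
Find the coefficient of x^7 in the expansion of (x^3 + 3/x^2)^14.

7505784

General term: C(14,j)·(x^3)^j·(3/x^2)^(14-j), with x-exponent 3j − 2(14−j) = 5j − 28.
Set 5j − 28 = 7: j = 7.
C(14,7) = 3432; 1^7 = 1; 3^7 = 2187.
Coefficient = 3432 · 1 · 2187 = 7505784.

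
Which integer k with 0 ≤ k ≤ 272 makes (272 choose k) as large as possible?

136

C(272,k) is maximized at k = 272/2 = 136.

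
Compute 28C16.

C(28,16) = C(28,12) by symmetry.
C(28,12) = (28·27·26·25·24·23·22·21·20·19·18·17) / 12! = 14572069319808000 / 479001600 = 30421755.

30421755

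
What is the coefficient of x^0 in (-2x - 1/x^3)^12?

112640

General term: C(12,j)·(-2x)^j·(-1/x^3)^(12-j), with x-exponent 1j − 3(12−j) = 4j − 36.
Set 4j − 36 = 0: j = 9.
C(12,9) = 220; (-2)^9 = -512; (-1)^3 = -1.
Coefficient = 220 · (-512) · (-1) = 112640.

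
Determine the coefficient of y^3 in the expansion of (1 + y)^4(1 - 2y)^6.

12

Coefficient of y^3 = Σ_{j} C(4,j)·1^j·C(6,3-j)·(-2)^(3-j) for j from 0 to 3.
= (-160) + 240 + (-72) + 4 = 12.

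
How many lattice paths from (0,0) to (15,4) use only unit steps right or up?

Each path is a sequence of 19 steps with 15 rights: C(19,15) = 3876.

3876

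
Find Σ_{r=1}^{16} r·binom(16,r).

524288

Differentiating (1+x)^16 and setting x=1: Σ r·C(16,r) = 16·2^15 = 524288.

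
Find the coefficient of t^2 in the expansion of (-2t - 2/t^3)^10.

46080

General term: C(10,j)·(-2t)^j·(-2/t^3)^(10-j), with t-exponent 1j − 3(10−j) = 4j − 30.
Set 4j − 30 = 2: j = 8.
C(10,8) = 45; (-2)^8 = 256; (-2)^2 = 4.
Coefficient = 45 · 256 · 4 = 46080.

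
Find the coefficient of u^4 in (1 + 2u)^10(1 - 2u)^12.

Coefficient of u^4 = Σ_{j} C(10,j)·2^j·C(12,4-j)·(-2)^(4-j) for j from 0 to 4.
= 7920 + (-35200) + 47520 + (-23040) + 3360 = 560.

560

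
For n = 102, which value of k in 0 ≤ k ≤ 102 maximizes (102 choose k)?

51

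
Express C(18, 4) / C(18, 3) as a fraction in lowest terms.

15/4

C(n,k+1)/C(n,k) = (n−k)/(k+1) = (18−3)/(3+1) = 15/4.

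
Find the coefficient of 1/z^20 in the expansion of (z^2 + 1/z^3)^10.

45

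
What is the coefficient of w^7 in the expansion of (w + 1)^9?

The general term is C(9,j)·(w)^j·(1)^(9-j); the w^7 term has j = 7.
C(9,7) = 36.
Coefficient = C(9,7) = 36.

36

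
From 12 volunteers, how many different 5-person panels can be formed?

This is C(12,5) = 792.

792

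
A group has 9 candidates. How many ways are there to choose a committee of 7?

36

This is C(9,7) = 36.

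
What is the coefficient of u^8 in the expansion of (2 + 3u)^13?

270208224

The general term is C(13,j)·(2)^j·(3u)^(13-j); the u^8 term has j = 5.
C(13,5) = 1287.
Coefficient = C(13,5) · 2^5 · 3^8 = 1287 · 32 · 6561 = 270208224.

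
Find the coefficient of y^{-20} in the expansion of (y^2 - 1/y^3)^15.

General term: C(15,j)·(y^2)^j·(-1/y^3)^(15-j), with y-exponent 2j − 3(15−j) = 5j − 45.
Set 5j − 45 = -20: j = 5.
C(15,5) = 3003; 1^5 = 1; (-1)^10 = 1.
Coefficient = 3003 · 1 · 1 = 3003.

3003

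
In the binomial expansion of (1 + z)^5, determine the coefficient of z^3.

10

The general term is C(5,j)·(1)^j·(z)^(5-j); the z^3 term has j = 2.
C(5,2) = 10.
Coefficient = C(5,2) = 10.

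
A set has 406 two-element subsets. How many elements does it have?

n(n−1)/2 = 406 ⇒ n(n−1) = 812. Since 29·28 = 812, n = 29.

29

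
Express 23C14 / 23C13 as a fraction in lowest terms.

C(n,k+1)/C(n,k) = (n−k)/(k+1) = (23−13)/(13+1) = 10/14 = 5/7.

5/7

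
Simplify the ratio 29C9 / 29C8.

7/3

C(n,k+1)/C(n,k) = (n−k)/(k+1) = (29−8)/(8+1) = 21/9 = 7/3.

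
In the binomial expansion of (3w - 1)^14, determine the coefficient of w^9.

The general term is C(14,j)·(3w)^j·(-1)^(14-j); the w^9 term has j = 9.
C(14,9) = 2002.
Coefficient = C(14,9) · 3^9 · (-1)^5 = 2002 · 19683 · (-1) = -39405366.

-39405366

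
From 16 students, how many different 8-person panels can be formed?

12870

This is C(16,8) = 12870.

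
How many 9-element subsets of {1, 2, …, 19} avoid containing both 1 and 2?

All 9-subsets: C(19,9) = 92378. Those containing both fixed elements: C(17,7) = 19448.
92378 − 19448 = 72930.

72930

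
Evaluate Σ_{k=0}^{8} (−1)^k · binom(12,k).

165

The partial alternating sum Σ_{k=0}^{8} (−1)^k C(12,k) = (−1)^8 C(11,8) = 165.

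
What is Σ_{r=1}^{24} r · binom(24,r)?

201326592

Since r·C(24,r) = 24·C(23,r−1), the sum is 24·2^23 = 24·8388608 = 201326592.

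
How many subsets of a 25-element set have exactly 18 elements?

Choose the 18 positions: C(25,18) = 480700.

480700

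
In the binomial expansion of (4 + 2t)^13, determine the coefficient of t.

436207616

The general term is C(13,j)·(4)^j·(2t)^(13-j); the t^1 term has j = 12.
C(13,12) = 13.
Coefficient = C(13,12) · 4^12 · 2^1 = 13 · 16777216 · 2 = 436207616.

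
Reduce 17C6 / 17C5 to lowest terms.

C(n,k+1)/C(n,k) = (n−k)/(k+1) = (17−5)/(5+1) = 12/6 = 2.

2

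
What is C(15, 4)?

1365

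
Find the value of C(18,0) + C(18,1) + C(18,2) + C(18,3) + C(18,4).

1 + 18 + 153 + 816 + 3060 = 4048.

4048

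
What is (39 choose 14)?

15084504396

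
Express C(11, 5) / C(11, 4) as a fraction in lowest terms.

C(n,k+1)/C(n,k) = (n−k)/(k+1) = (11−4)/(4+1) = 7/5.

7/5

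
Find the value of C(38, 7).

12620256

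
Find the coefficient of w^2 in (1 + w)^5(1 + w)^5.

45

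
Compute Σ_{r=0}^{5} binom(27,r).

101584

1 + 27 + 351 + 2925 + 17550 + 80730 = 101584.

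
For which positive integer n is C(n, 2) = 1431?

54

n(n−1)/2 = 1431 ⇒ n(n−1) = 2862. Since 54·53 = 2862, n = 54.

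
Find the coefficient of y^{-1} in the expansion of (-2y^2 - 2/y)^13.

General term: C(13,j)·(-2y^2)^j·(-2/y)^(13-j), with y-exponent 2j − 1(13−j) = 3j − 13.
Set 3j − 13 = -1: j = 4.
C(13,4) = 715; (-2)^4 = 16; (-2)^9 = -512.
Coefficient = 715 · 16 · (-512) = -5857280.

-5857280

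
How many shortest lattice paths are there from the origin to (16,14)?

Each path is a sequence of 30 steps with 16 rights: C(30,16) = 145422675.

145422675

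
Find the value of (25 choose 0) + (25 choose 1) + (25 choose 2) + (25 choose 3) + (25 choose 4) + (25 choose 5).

68406

1 + 25 + 300 + 2300 + 12650 + 53130 = 68406.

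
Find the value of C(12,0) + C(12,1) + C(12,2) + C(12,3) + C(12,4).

1 + 12 + 66 + 220 + 495 = 794.

794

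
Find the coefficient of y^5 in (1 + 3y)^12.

The general term is C(12,j)·(1)^j·(3y)^(12-j); the y^5 term has j = 7.
C(12,7) = 792.
Coefficient = C(12,7) · 3^5 = 792 · 243 = 192456.

192456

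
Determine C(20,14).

38760

C(20,14) = C(20,6) by symmetry.
C(20,6) = (20·19·18·17·16·15) / 6! = 27907200 / 720 = 38760.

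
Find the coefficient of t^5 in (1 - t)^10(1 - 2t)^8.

-50204

Coefficient of t^5 = Σ_{j} C(10,j)·(-1)^j·C(8,5-j)·(-2)^(5-j) for j from 0 to 5.
= (-1792) + (-11200) + (-20160) + (-13440) + (-3360) + (-252) = -50204.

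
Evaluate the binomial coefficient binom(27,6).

296010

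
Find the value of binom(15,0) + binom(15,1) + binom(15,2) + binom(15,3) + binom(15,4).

1941

1 + 15 + 105 + 455 + 1365 = 1941.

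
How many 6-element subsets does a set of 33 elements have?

1107568

C(33,6) = (33·32·31·30·29·28) / 6! = 797448960 / 720 = 1107568.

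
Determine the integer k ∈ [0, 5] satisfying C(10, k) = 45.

C(10,k) increases on 0 ≤ k ≤ 5. C(10,1) = 10 and C(10,2) = 45, so k = 2.

2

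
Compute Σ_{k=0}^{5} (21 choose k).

27896

1 + 21 + 210 + 1330 + 5985 + 20349 = 27896.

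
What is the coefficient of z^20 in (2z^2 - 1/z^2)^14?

General term: C(14,j)·(2z^2)^j·(-1/z^2)^(14-j), with z-exponent 2j − 2(14−j) = 4j − 28.
Set 4j − 28 = 20: j = 12.
C(14,12) = 91; 2^12 = 4096; (-1)^2 = 1.
Coefficient = 91 · 4096 · 1 = 372736.

372736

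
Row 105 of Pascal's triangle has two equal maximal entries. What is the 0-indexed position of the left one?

52

For odd n = 105, C(105,j) peaks at j = (n−1)/2 and (n+1)/2; the smaller is 52.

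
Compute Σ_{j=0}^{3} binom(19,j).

1160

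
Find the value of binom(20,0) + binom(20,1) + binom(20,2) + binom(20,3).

1 + 20 + 190 + 1140 = 1351.

1351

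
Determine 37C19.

17672631900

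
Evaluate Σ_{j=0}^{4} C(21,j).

7547

1 + 21 + 210 + 1330 + 5985 = 7547.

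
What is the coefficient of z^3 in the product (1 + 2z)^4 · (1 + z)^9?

620

Coefficient of z^3 = Σ_{j} C(4,j)·2^j·C(9,3-j)·1^(3-j) for j from 0 to 3.
= 84 + 288 + 216 + 32 = 620.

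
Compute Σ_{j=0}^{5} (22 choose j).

1 + 22 + 231 + 1540 + 7315 + 26334 = 35443.

35443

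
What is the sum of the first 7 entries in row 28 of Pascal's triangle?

499178

1 + 28 + 378 + 3276 + 20475 + 98280 + 376740 = 499178.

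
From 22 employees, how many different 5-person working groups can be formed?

26334

This is C(22,5) = 26334.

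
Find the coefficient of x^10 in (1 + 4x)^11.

The general term is C(11,j)·(1)^j·(4x)^(11-j); the x^10 term has j = 1.
C(11,1) = 11.
Coefficient = C(11,1) · 4^10 = 11 · 1048576 = 11534336.

11534336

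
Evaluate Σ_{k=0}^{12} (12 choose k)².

By Vandermonde's identity, Σ C(12,k)² = C(24,12) = 2704156.

2704156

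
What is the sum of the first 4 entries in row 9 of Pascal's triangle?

130

1 + 9 + 36 + 84 = 130.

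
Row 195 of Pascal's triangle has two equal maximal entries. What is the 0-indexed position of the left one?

97

For odd n = 195, C(195,r) peaks at r = (n−1)/2 and (n+1)/2; the lower is 97.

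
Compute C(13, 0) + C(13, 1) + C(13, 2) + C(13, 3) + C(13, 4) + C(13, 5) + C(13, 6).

4096

1 + 13 + 78 + 286 + 715 + 1287 + 1716 = 4096.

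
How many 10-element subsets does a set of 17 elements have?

C(17,10) = C(17,7) by symmetry.
C(17,7) = (17·16·15·14·13·12·11) / 7! = 98017920 / 5040 = 19448.

19448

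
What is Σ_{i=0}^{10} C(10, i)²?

By Vandermonde's identity, Σ C(10,i)² = C(20,10) = 184756.

184756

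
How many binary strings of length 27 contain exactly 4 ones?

17550

Choose the 4 positions: C(27,4) = 17550.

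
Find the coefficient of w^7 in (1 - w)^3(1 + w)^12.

-99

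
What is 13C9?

715

C(13,9) = C(13,4) by symmetry.
C(13,4) = (13·12·11·10) / 4! = 17160 / 24 = 715.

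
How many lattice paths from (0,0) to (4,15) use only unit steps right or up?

3876

Each path is a sequence of 19 steps with 4 rights: C(19,4) = 3876.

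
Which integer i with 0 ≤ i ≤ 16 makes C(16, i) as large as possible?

8

C(16,i) is maximized at i = 16/2 = 8.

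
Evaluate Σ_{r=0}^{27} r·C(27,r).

1811939328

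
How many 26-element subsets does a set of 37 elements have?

854992152

C(37,26) = C(37,11) by symmetry.
C(37,11) = (37·36·35·34·33·32·31·30·29·28·27) / 11! = 34128550732953600 / 39916800 = 854992152.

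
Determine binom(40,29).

2311801440

C(40,29) = C(40,11) by symmetry.
C(40,11) = (40·39·38·37·36·35·34·33·32·31·30) / 11! = 92279715720192000 / 39916800 = 2311801440.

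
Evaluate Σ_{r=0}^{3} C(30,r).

1 + 30 + 435 + 4060 = 4526.

4526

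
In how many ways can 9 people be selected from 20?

167960

This is C(20,9) = 167960.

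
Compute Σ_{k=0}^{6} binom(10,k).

848

1 + 10 + 45 + 120 + 210 + 252 + 210 = 848.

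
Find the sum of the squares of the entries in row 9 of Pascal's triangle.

48620

By Vandermonde's identity, Σ C(9,k)² = C(18,9) = 48620.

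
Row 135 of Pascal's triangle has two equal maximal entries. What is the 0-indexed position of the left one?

67

For odd n = 135, C(135,m) peaks at m = (n−1)/2 and (n+1)/2; the lower is 67.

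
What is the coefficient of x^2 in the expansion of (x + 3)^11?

The general term is C(11,j)·(x)^j·(3)^(11-j); the x^2 term has j = 2.
C(11,2) = 55.
Coefficient = C(11,2) · 3^9 = 55 · 19683 = 1082565.

1082565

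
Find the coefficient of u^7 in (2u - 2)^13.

14057472

The general term is C(13,j)·(2u)^j·(-2)^(13-j); the u^7 term has j = 7.
C(13,7) = 1716.
Coefficient = C(13,7) · 2^7 · (-2)^6 = 1716 · 128 · 64 = 14057472.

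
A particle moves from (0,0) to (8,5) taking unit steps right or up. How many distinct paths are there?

1287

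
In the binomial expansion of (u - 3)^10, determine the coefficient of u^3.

-262440

The general term is C(10,j)·(u)^j·(-3)^(10-j); the u^3 term has j = 3.
C(10,3) = 120.
Coefficient = C(10,3) · (-3)^7 = 120 · (-2187) = -262440.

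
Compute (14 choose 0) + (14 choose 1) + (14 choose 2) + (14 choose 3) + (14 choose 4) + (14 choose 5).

1 + 14 + 91 + 364 + 1001 + 2002 = 3473.

3473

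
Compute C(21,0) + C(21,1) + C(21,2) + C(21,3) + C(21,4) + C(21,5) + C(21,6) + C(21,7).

198440

1 + 21 + 210 + 1330 + 5985 + 20349 + 54264 + 116280 = 198440.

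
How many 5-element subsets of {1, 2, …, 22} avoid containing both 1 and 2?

All 5-subsets: C(22,5) = 26334. Those containing both fixed elements: C(20,3) = 1140.
26334 − 1140 = 25194.

25194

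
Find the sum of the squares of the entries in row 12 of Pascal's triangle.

Σ C(12,k)² is the coefficient of x^12 in (1+x)^12(1+x)^12 = (1+x)^24, i.e. C(24,12) = 2704156.

2704156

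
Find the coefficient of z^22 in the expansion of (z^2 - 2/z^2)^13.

General term: C(13,j)·(z^2)^j·(-2/z^2)^(13-j), with z-exponent 2j − 2(13−j) = 4j − 26.
Set 4j − 26 = 22: j = 12.
C(13,12) = 13; 1^12 = 1; (-2)^1 = -2.
Coefficient = 13 · 1 · (-2) = -26.

-26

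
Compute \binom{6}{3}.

20

C(6,3) = (6·5·4) / 3! = 120 / 6 = 20.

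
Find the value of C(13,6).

1716

C(13,6) = (13·12·11·10·9·8) / 6! = 1235520 / 720 = 1716.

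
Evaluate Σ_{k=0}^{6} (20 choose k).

1 + 20 + 190 + 1140 + 4845 + 15504 + 38760 = 60460.

60460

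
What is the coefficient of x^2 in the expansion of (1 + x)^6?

The general term is C(6,j)·(1)^j·(x)^(6-j); the x^2 term has j = 4.
C(6,4) = 15.
Coefficient = C(6,4) = 15.

15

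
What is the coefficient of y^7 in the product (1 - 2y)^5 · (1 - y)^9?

-23868

Coefficient of y^7 = Σ_{j} C(5,j)·(-2)^j·C(9,7-j)·(-1)^(7-j) for j from 0 to 5.
= (-36) + (-840) + (-5040) + (-10080) + (-6720) + (-1152) = -23868.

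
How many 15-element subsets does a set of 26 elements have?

C(26,15) = C(26,11) by symmetry.
C(26,11) = (26·25·24·23·22·21·20·19·18·17·16) / 11! = 308403583488000 / 39916800 = 7726160.

7726160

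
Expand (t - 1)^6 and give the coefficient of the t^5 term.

The general term is C(6,j)·(t)^j·(-1)^(6-j); the t^5 term has j = 5.
C(6,5) = 6.
Coefficient = C(6,5) · (-1)^1 = 6 · (-1) = -6.

-6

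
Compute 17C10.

19448

C(17,10) = C(17,7) by symmetry.
C(17,7) = (17·16·15·14·13·12·11) / 7! = 98017920 / 5040 = 19448.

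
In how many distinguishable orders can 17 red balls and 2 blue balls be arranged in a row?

Choose positions for the red balls: C(19,17) = 171.

171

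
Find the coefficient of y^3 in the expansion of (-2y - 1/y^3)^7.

General term: C(7,j)·(-2y)^j·(-1/y^3)^(7-j), with y-exponent 1j − 3(7−j) = 4j − 21.
Set 4j − 21 = 3: j = 6.
C(7,6) = 7; (-2)^6 = 64; (-1)^1 = -1.
Coefficient = 7 · 64 · (-1) = -448.

-448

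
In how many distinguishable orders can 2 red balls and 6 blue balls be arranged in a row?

Choose positions for the red balls: C(8,2) = 28.

28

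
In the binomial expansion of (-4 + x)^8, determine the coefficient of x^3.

-57344

The general term is C(8,j)·(-4)^j·(x)^(8-j); the x^3 term has j = 5.
C(8,5) = 56.
Coefficient = C(8,5) · (-4)^5 = 56 · (-1024) = -57344.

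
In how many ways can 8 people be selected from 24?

This is C(24,8) = 735471.

735471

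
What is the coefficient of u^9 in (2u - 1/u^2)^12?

-24576

General term: C(12,j)·(2u)^j·(-1/u^2)^(12-j), with u-exponent 1j − 2(12−j) = 3j − 24.
Set 3j − 24 = 9: j = 11.
C(12,11) = 12; 2^11 = 2048; (-1)^1 = -1.
Coefficient = 12 · 2048 · (-1) = -24576.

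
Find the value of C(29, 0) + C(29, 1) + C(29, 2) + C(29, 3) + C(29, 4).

1 + 29 + 406 + 3654 + 23751 = 27841.

27841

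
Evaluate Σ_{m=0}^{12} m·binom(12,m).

Differentiating (1+x)^12 and setting x=1: Σ m·C(12,m) = 12·2^11 = 24576.

24576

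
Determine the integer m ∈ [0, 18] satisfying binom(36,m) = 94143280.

C(36,m) increases on 0 ≤ m ≤ 18. C(36,8) = 30260340 and C(36,9) = 94143280, so m = 9.

9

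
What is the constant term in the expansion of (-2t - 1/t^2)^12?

126720

General term: C(12,j)·(-2t)^j·(-1/t^2)^(12-j), with t-exponent 1j − 2(12−j) = 3j − 24.
Set 3j − 24 = 0: j = 8.
C(12,8) = 495; (-2)^8 = 256; (-1)^4 = 1.
Coefficient = 495 · 256 · 1 = 126720.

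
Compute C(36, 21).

5567902560

C(36,21) = C(36,15) by symmetry.
C(36,15) = (36·35·34·33·32·31·30·29·28·27·26·25·24·23·22) / 15! = 7281003461233582080000 / 1307674368000 = 5567902560.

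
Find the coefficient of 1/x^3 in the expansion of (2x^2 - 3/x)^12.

General term: C(12,j)·(2x^2)^j·(-3/x)^(12-j), with x-exponent 2j − 1(12−j) = 3j − 12.
Set 3j − 12 = -3: j = 3.
C(12,3) = 220; 2^3 = 8; (-3)^9 = -19683.
Coefficient = 220 · 8 · (-19683) = -34642080.

-34642080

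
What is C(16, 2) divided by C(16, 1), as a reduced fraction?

15/2

C(n,k+1)/C(n,k) = (n−k)/(k+1) = (16−1)/(1+1) = 15/2.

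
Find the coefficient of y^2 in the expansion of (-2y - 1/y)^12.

101376

General term: C(12,j)·(-2y)^j·(-1/y)^(12-j), with y-exponent 1j − 1(12−j) = 2j − 12.
Set 2j − 12 = 2: j = 7.
C(12,7) = 792; (-2)^7 = -128; (-1)^5 = -1.
Coefficient = 792 · (-128) · (-1) = 101376.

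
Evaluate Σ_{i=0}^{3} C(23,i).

2048

1 + 23 + 253 + 1771 = 2048.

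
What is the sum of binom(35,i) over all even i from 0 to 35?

17179869184

Half of (1+1)^35 + (1−1)^35 gives the even-index sum: 2^34 = 17179869184.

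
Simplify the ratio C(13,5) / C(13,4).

C(n,k+1)/C(n,k) = (n−k)/(k+1) = (13−4)/(4+1) = 9/5.

9/5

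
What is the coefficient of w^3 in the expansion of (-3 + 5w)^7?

The general term is C(7,j)·(-3)^j·(5w)^(7-j); the w^3 term has j = 4.
C(7,4) = 35.
Coefficient = C(7,4) · (-3)^4 · 5^3 = 35 · 81 · 125 = 354375.

354375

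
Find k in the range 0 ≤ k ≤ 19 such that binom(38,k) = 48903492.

8

C(38,k) increases on 0 ≤ k ≤ 19. C(38,7) = 12620256 and C(38,8) = 48903492, so k = 8.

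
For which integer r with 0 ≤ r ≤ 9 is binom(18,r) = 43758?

8

C(18,r) increases on 0 ≤ r ≤ 9. C(18,7) = 31824 and C(18,8) = 43758, so r = 8.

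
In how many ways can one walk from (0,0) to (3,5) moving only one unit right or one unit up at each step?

56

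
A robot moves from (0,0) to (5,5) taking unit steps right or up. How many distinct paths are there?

252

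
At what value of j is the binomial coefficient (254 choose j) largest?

C(254,j) is maximized at j = 254/2 = 127.

127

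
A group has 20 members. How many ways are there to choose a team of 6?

This is C(20,6) = 38760.

38760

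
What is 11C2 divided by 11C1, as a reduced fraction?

5

C(n,k+1)/C(n,k) = (n−k)/(k+1) = (11−1)/(1+1) = 10/2 = 5.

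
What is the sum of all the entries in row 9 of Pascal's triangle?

512

Setting x = 1 in (1+x)^9 gives Σ C(9,i) = 2^9 = 512.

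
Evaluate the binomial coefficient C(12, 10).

66

C(12,10) = C(12,2) by symmetry.
C(12,2) = (12·11) / 2! = 132 / 2 = 66.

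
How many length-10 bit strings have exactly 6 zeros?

210

Choose the 6 positions: C(10,6) = 210.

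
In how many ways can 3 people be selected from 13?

This is C(13,3) = 286.

286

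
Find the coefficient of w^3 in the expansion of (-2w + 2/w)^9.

General term: C(9,j)·(-2w)^j·(2/w)^(9-j), with w-exponent 1j − 1(9−j) = 2j − 9.
Set 2j − 9 = 3: j = 6.
C(9,6) = 84; (-2)^6 = 64; 2^3 = 8.
Coefficient = 84 · 64 · 8 = 43008.

43008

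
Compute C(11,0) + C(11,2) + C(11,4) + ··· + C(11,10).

1024

Even-j terms of row 11 sum to 2^10 = 1024.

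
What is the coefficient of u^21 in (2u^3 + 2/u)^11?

337920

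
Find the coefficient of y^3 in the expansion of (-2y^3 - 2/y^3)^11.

-946176

General term: C(11,j)·(-2y^3)^j·(-2/y^3)^(11-j), with y-exponent 3j − 3(11−j) = 6j − 33.
Set 6j − 33 = 3: j = 6.
C(11,6) = 462; (-2)^6 = 64; (-2)^5 = -32.
Coefficient = 462 · 64 · (-32) = -946176.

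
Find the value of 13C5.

1287

C(13,5) = (13·12·11·10·9) / 5! = 154440 / 120 = 1287.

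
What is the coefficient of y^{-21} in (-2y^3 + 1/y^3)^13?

-2288

General term: C(13,j)·(-2y^3)^j·(1/y^3)^(13-j), with y-exponent 3j − 3(13−j) = 6j − 39.
Set 6j − 39 = -21: j = 3.
C(13,3) = 286; (-2)^3 = -8; 1^10 = 1.
Coefficient = 286 · (-8) · 1 = -2288.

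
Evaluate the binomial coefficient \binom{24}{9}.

C(24,9) = (24·23·22·21·20·19·18·17·16) / 9! = 474467051520 / 362880 = 1307504.

1307504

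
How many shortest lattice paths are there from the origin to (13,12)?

5200300

Each path is a sequence of 25 steps with 13 rights: C(25,13) = 5200300.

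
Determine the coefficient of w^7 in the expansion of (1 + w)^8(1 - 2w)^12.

-3480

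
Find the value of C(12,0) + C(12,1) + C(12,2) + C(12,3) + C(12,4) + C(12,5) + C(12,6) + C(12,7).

3302

1 + 12 + 66 + 220 + 495 + 792 + 924 + 792 = 3302.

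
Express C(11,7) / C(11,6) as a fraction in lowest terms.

5/7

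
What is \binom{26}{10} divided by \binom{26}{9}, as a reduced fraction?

17/10

C(n,k+1)/C(n,k) = (n−k)/(k+1) = (26−9)/(9+1) = 17/10.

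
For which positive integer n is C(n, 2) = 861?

42

n(n−1)/2 = 861 ⇒ n(n−1) = 1722. Since 42·41 = 1722, n = 42.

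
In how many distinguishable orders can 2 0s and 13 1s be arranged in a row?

105

Choose positions for the 0s: C(15,2) = 105.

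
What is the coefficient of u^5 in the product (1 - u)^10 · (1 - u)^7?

(1 - u)^10(1 - u)^7 = (1 - u)^17, so the coefficient of u^5 is C(17,5)·(-1)^5 = 6188·-1 = -6188.

-6188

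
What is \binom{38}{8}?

48903492

C(38,8) = (38·37·36·35·34·33·32·31) / 8! = 1971788797440 / 40320 = 48903492.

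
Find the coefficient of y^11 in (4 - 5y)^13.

-60937500000

The general term is C(13,j)·(4)^j·(-5y)^(13-j); the y^11 term has j = 2.
C(13,2) = 78.
Coefficient = C(13,2) · 4^2 · (-5)^11 = 78 · 16 · (-48828125) = -60937500000.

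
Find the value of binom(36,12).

C(36,12) = (36·35·34·33·32·31·30·29·28·27·26·25) / 12! = 599555620984320000 / 479001600 = 1251677700.

1251677700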